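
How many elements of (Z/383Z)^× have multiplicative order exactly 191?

190

φ(383) = 383 − 1 = 382 = 2 · 191.
In a cyclic group of order 382, there are φ(d) elements of order d for each divisor d of 382, and zero for non-divisors.
191 | 382, and φ(191) = 191 − 1 = 190.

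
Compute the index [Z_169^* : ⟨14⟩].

12

By Lagrange's theorem, ord_169(14) divides φ(169) = φ(13^2) = 13·(13−1) = 156 = 2^2 · 3 · 13.
Divisors of 156: 1, 2, 3, 4, 6, 12, 13, 26, 39, 52, 78, 156.
Test each divisor d:
14^1 ≡ 14 (mod 169)
14^2 ≡ 27 (mod 169)
14^3 ≡ 40 (mod 169)
14^4 ≡ 53 (mod 169)
14^6 ≡ 79 (mod 169)
14^12 ≡ 157 (mod 169)
14^13 ≡ 1 (mod 169) ✓
The order of 14 is 13, so the subgroup it generates has 13 elements.
[(Z/169Z)^× : ⟨14⟩] = 156/13 = 12.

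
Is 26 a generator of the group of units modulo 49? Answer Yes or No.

Yes

φ(49) = φ(7^2) = 7·(7−1) = 42 = 2 · 3 · 7.
An element g generates (Z/49Z)^× iff g^(42/q) ≢ 1 (mod 49) for each prime q ∈ {2, 3, 7}.
26^21 ≡ 48 (mod 49)  [q = 2: ≢ 1 ✓]
26^14 ≡ 18 (mod 49)  [q = 3: ≢ 1 ✓]
26^6 ≡ 29 (mod 49)  [q = 7: ≢ 1 ✓]
Every test exponent gives a nontrivial residue, hence 26 generates the full group.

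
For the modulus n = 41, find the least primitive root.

6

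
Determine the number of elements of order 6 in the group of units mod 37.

φ(37) = 37 − 1 = 36 = 2^2 · 3^2.
(Z/37Z)^× is cyclic (|G| = 36); a cyclic group of order m has exactly φ(d) elements of each order d | m, and none otherwise.
6 = 2 · 3 divides 36, and φ(6) = 2.

2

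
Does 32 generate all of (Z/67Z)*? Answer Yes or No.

φ(67) = 67 − 1 = 66 = 2 · 3 · 11.
32 is a primitive root mod 67 iff 32^(φ(67)/q) ≢ 1 for every prime q | φ(67), i.e. q ∈ {2, 3, 11}.
32^33 ≡ 66 (mod 67)  [q = 2: ≢ 1 ✓]
32^22 ≡ 29 (mod 67)  [q = 3: ≢ 1 ✓]
32^6 ≡ 25 (mod 67)  [q = 11: ≢ 1 ✓]
Every test exponent gives a nontrivial residue, hence 32 generates the full group.

Yes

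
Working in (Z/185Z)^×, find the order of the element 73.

4

ord(73) | φ(185) = φ(5·37) = (5−1)·(37−1) = 4·36 = 144 = 2^4 · 3^2.
Divisors of 144: 1, 2, 3, 4, 6, 8, 9, 12, 16, 18, 24, 36, 48, 72, 144.
Test each divisor d:
73^1 ≡ 73 (mod 185)
73^2 ≡ 149 (mod 185)
73^3 ≡ 147 (mod 185)
73^4 ≡ 1 (mod 185) ✓
Therefore the multiplicative order of 73 modulo 185 is 4.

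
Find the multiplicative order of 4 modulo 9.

3

ord(4) | φ(9) = φ(3^2) = 3·(3−1) = 6 = 2 · 3.
Divisors of 6: 1, 2, 3, 6.
Test each divisor d:
4^1 ≡ 4 (mod 9)
4^2 ≡ 7 (mod 9)
4^3 ≡ 1 (mod 9) ✓
Therefore the multiplicative order of 4 modulo 9 is 3.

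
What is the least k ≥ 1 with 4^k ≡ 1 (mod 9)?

3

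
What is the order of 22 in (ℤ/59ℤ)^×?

29

ord(22) | φ(59) = 59 − 1 = 58 = 2 · 29.
Divisors of 58: 1, 2, 29, 58.
Evaluate successive powers at the divisors of 58:
22^1 ≡ 22 (mod 59)
22^2 ≡ 12 (mod 59)
22^29 ≡ 1 (mod 59) ✓
The smallest such exponent is 29, so the order of 22 is 29.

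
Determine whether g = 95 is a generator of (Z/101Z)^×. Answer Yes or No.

No

φ(101) = 101 − 1 = 100 = 2^2 · 5^2.
95 is a primitive root mod 101 iff 95^(φ(101)/q) ≢ 1 for every prime q | φ(101), i.e. q ∈ {2, 5}.
95^50 ≡ 1 (mod 101)  [q = 2: ≡ 1 ✗]
95^20 ≡ 1 (mod 101)  [q = 5: ≡ 1 ✗]
95^50 ≡ 1 shows ord(95) | 50, strictly less than φ(101); not a primitive root.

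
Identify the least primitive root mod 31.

3

φ(31) = 31 − 1 = 30 = 2 · 3 · 5.
g is a primitive root iff g^(30/q) ≢ 1 (mod 31) for each prime q ∈ {2, 3, 5}.
g = 2: 2^15 ≡ 1 — hits 1, so not a primitive root.
g = 3: 3^15 ≡ 30; 3^10 ≡ 25; 3^6 ≡ 16 — none is 1, so 3 is a primitive root.
Hence the least primitive root of 31 is 3.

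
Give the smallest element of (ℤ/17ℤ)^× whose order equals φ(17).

3

φ(17) = 17 − 1 = 16 = 2^4.
Test candidates g = 2, 3, … against the prime factors q ∈ {2} of φ(17): g is a generator iff g^(16/q) ≢ 1 for every such q.
g = 2: 2^8 ≡ 1 — hits 1, so not a primitive root.
g = 3: 3^8 ≡ 16 — none is 1, so 3 is a primitive root.
The smallest primitive root modulo 17 is 3.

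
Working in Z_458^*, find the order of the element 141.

76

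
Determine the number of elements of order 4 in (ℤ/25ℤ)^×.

2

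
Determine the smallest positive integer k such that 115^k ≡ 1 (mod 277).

The order of 115 must divide φ(277) = 277 − 1 = 276 = 2^2 · 3 · 23.
Divisors of 276: 1, 2, 3, 4, 6, 12, 23, 46, 69, 92, 138, 276.
Evaluate successive powers at the divisors of 276:
115^1 ≡ 115
115^2 ≡ 206
115^3 ≡ 145
115^4 ≡ 55
115^6 ≡ 250
115^12 ≡ 175
115^23 ≡ 182
115^46 ≡ 161
115^69 ≡ 217
115^92 ≡ 160
115^138 ≡ 276
115^276 ≡ 1
Hence ord(115) = 276.

276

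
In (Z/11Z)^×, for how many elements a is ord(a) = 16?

0

φ(11) = 11 − 1 = 10 = 2 · 5.
Since (Z/11Z)^× is cyclic of order 10, the number of elements of order d is φ(d) when d | 10 and 0 otherwise.
Here 10 is not a multiple of 16, so there are no elements of order 16.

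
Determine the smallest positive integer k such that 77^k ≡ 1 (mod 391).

By Lagrange's theorem, ord_391(77) divides φ(391) = φ(17·23) = (17−1)·(23−1) = 16·22 = 352 = 2^5 · 11.
Divisors of 352: 1, 2, 4, 8, 11, 16, 22, 32, 44, 88, 176, 352.
Evaluate successive powers at the divisors of 352:
77^1 ≡ 77 (mod 391)
77^2 ≡ 64 (mod 391)
77^4 ≡ 186 (mod 391)
77^8 ≡ 188 (mod 391)
77^11 ≡ 185 (mod 391)
77^16 ≡ 154 (mod 391)
77^22 ≡ 208 (mod 391)
77^32 ≡ 256 (mod 391)
77^44 ≡ 254 (mod 391)
77^88 ≡ 1 (mod 391) ✓
The smallest such exponent is 88, so the order of 77 is 88.

88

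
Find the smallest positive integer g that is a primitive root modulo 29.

φ(29) = 29 − 1 = 28 = 2^2 · 7.
g is a primitive root iff g^(28/q) ≢ 1 (mod 29) for each prime q ∈ {2, 7}.
g = 2: 2^14 ≡ 28; 2^4 ≡ 16 — none is 1, so 2 is a primitive root.
The smallest primitive root modulo 29 is 2.

2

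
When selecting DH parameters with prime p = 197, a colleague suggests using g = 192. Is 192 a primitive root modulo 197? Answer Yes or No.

φ(197) = 197 − 1 = 196 = 2^2 · 7^2.
It suffices to check that the order of 192 is not a proper divisor of 196: compute 192^(196/q) for q ∈ {2, 7}.
192^98 ≡ 196 (mod 197)  [q = 2: ≢ 1 ✓]
192^28 ≡ 114 (mod 197)  [q = 7: ≢ 1 ✓]
All checks pass, so 192 has order 196 and is a primitive root modulo 197.

Yes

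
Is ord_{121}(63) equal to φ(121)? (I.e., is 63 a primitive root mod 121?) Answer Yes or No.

Yes

φ(121) = φ(11^2) = 11·(11−1) = 110 = 2 · 5 · 11.
Test 63^(110/q) mod 121 for each prime factor q of 110:
63^55 ≡ 120 (mod 121)  [q = 2: ≢ 1 ✓]
63^22 ≡ 9 (mod 121)  [q = 5: ≢ 1 ✓]
63^10 ≡ 23 (mod 121)  [q = 11: ≢ 1 ✓]
None equal 1, so ord_121(63) = 110: 63 is a primitive root.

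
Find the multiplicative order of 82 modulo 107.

106

By Lagrange's theorem, ord_107(82) divides φ(107) = 107 − 1 = 106 = 2 · 53.
Divisors of 106: 1, 2, 53, 106.
Compute 82^d (mod 107) for the divisors d until we hit 1:
82^1 ≡ 82 (mod 107)
82^2 ≡ 90 (mod 107)
82^53 ≡ 106 (mod 107)
82^106 ≡ 1 (mod 107) ✓
The smallest such exponent is 106, so the order of 82 is 106.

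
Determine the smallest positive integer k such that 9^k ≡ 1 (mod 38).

9

Since 9 ∈ (Z/38Z)^×, its order divides φ(38) = φ(2)·φ(19) = 1·18 = 18 = 2 · 3^2.
Divisors of 18: 1, 2, 3, 6, 9, 18.
Test each divisor d:
9^1 ≡ 9
9^2 ≡ 5
9^3 ≡ 7
9^6 ≡ 11
9^9 ≡ 1
The smallest such exponent is 9, so the order of 9 is 9.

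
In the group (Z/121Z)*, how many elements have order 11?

φ(121) = φ(11^2) = 11·(11−1) = 110 = 2 · 5 · 11.
(Z/121Z)^× is cyclic (|G| = 110); a cyclic group of order m has exactly φ(d) elements of each order d | m, and none otherwise.
11 | 110, and φ(11) = 11 − 1 = 10.

10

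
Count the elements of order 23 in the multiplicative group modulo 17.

0

φ(17) = 17 − 1 = 16 = 2^4.
Since (Z/17Z)^× is cyclic of order 16, the number of elements of order d is φ(d) when d | 16 and 0 otherwise.
23 does not divide 16, so no element of (Z/17Z)^× has order 23.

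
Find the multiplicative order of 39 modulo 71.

ord(39) | φ(71) = 71 − 1 = 70 = 2 · 5 · 7.
Divisors of 70: 1, 2, 5, 7, 10, 14, 35, 70.
Test each divisor d:
39^1 ≡ 39 (mod 71)
39^2 ≡ 30 (mod 71)
39^5 ≡ 26 (mod 71)
39^7 ≡ 70 (mod 71)
39^10 ≡ 37 (mod 71)
39^14 ≡ 1 (mod 71) ✓
So ord_71(39) = 14.

14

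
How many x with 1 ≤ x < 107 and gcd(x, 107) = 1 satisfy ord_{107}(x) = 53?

φ(107) = 107 − 1 = 106 = 2 · 53.
In a cyclic group of order 106, there are φ(d) elements of order d for each divisor d of 106, and zero for non-divisors.
53 | 106, and φ(53) = 53 − 1 = 52.

52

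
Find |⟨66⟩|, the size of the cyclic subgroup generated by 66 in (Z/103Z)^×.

The order of 66 must divide φ(103) = 103 − 1 = 102 = 2 · 3 · 17.
Divisors of 102: 1, 2, 3, 6, 17, 34, 51, 102.
Evaluate successive powers at the divisors of 102:
66^1 ≡ 66 (mod 103)
66^2 ≡ 30 (mod 103)
66^3 ≡ 23 (mod 103)
66^6 ≡ 14 (mod 103)
66^17 ≡ 1 (mod 103) ✓
Therefore the multiplicative order of 66 modulo 103 is 17.

17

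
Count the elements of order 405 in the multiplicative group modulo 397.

0

φ(397) = 397 − 1 = 396 = 2^2 · 3^2 · 11.
(Z/397Z)^× is cyclic (|G| = 396); a cyclic group of order m has exactly φ(d) elements of each order d | m, and none otherwise.
405 does not divide 396, so no element of (Z/397Z)^× has order 405.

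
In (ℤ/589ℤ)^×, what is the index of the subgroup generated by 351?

ord(351) | φ(589) = φ(19·31) = (19−1)·(31−1) = 18·30 = 540 = 2^2 · 3^3 · 5.
Divisors of 540: 1, 2, 3, 4, 5, 6, 9, 10, 12, 15, 18, 20, 27, 30, 36, 45, 54, 60, 90, 108, 135, 180, 270, 540.
Evaluate successive powers at the divisors of 540:
351^1 ≡ 351 (mod 589)
351^2 ≡ 100 (mod 589)
351^3 ≡ 349 (mod 589)
351^4 ≡ 576 (mod 589)
351^5 ≡ 149 (mod 589)
351^6 ≡ 467 (mod 589)
351^9 ≡ 419 (mod 589)
351^10 ≡ 408 (mod 589)
351^12 ≡ 159 (mod 589)
351^15 ≡ 125 (mod 589)
351^18 ≡ 39 (mod 589)
351^20 ≡ 366 (mod 589)
351^27 ≡ 438 (mod 589)
351^30 ≡ 311 (mod 589)
351^36 ≡ 343 (mod 589)
351^45 ≡ 1 (mod 589) ✓
Thus |⟨351⟩| = ord(351) = 45.
Index = |(Z/589Z)^×| / |⟨351⟩| = 540 / 45 = 12.

12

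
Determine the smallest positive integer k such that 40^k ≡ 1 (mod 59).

58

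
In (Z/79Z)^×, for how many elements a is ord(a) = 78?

24

φ(79) = 79 − 1 = 78 = 2 · 3 · 13.
Since (Z/79Z)^× is cyclic of order 78, the number of elements of order d is φ(d) when d | 78 and 0 otherwise.
78 = 2 · 3 · 13 divides 78, and φ(78) = 24.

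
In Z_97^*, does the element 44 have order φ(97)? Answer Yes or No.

φ(97) = 97 − 1 = 96 = 2^5 · 3.
44 is a primitive root mod 97 iff 44^(φ(97)/q) ≢ 1 for every prime q | φ(97), i.e. q ∈ {2, 3}.
44^48 ≡ 1 (mod 97)  [q = 2: ≡ 1 ✗]
44^32 ≡ 35 (mod 97)  [q = 3: ≢ 1 ✓]
Since 44^48 ≡ 1, the order of 44 divides 48 < 96, so 44 is not a primitive root.

No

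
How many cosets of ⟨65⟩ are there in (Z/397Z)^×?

6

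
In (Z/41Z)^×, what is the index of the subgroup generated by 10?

8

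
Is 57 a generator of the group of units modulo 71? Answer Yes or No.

No

φ(71) = 71 − 1 = 70 = 2 · 5 · 7.
57 is a primitive root mod 71 iff 57^(φ(71)/q) ≢ 1 for every prime q | φ(71), i.e. q ∈ {2, 5, 7}.
57^35 ≡ 1 (mod 71)  [q = 2: ≡ 1 ✗]
57^14 ≡ 5 (mod 71)  [q = 5: ≢ 1 ✓]
57^10 ≡ 1 (mod 71)  [q = 7: ≡ 1 ✗]
Since 57^35 ≡ 1, the order of 57 divides 35 < 70, so 57 is not a primitive root.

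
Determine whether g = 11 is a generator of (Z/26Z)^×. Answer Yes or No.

Yes

φ(26) = φ(2)·φ(13) = 1·12 = 12 = 2^2 · 3.
It suffices to check that the order of 11 is not a proper divisor of 12: compute 11^(12/q) for q ∈ {2, 3}.
11^6 ≡ 25 (mod 26)  [q = 2: ≢ 1 ✓]
11^4 ≡ 3 (mod 26)  [q = 3: ≢ 1 ✓]
All checks pass, so 11 has order 12 and is a primitive root modulo 26.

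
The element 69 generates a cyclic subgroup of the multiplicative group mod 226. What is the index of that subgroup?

Since 69 ∈ (Z/226Z)^×, its order divides φ(226) = φ(2)·φ(113) = 1·112 = 112 = 2^4 · 7.
Divisors of 112: 1, 2, 4, 7, 8, 14, 16, 28, 56, 112.
Test each divisor d:
69^1 ≡ 69
69^2 ≡ 15
69^4 ≡ 225
69^7 ≡ 95
69^8 ≡ 1
Thus |⟨69⟩| = ord(69) = 8.
[(Z/226Z)^× : ⟨69⟩] = 112/8 = 14.

14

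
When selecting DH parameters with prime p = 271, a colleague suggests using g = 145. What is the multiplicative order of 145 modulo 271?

ord(145) | φ(271) = 271 − 1 = 270 = 2 · 3^3 · 5.
Divisors of 270: 1, 2, 3, 5, 6, 9, 10, 15, 18, 27, 30, 45, 54, 90, 135, 270.
Test each divisor d:
145^1 ≡ 145
145^2 ≡ 158
145^3 ≡ 146
145^5 ≡ 33
145^6 ≡ 178
145^9 ≡ 243
145^10 ≡ 5
145^15 ≡ 165
145^18 ≡ 242
145^27 ≡ 270
145^30 ≡ 125
145^45 ≡ 29
145^54 ≡ 1
So ord_271(145) = 54.

54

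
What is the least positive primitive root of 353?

φ(353) = 353 − 1 = 352 = 2^5 · 11.
g is a primitive root iff g^(352/q) ≢ 1 (mod 353) for each prime q ∈ {2, 11}.
g = 2: 2^176 ≡ 1 — hits 1, so not a primitive root.
g = 3: 3^176 ≡ 352; 3^32 ≡ 140 — none is 1, so 3 is a primitive root.
The smallest primitive root modulo 353 is 3.

3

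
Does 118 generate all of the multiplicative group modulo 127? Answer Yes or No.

Yes

φ(127) = 127 − 1 = 126 = 2 · 3^2 · 7.
Test 118^(126/q) mod 127 for each prime factor q of 126:
118^63 ≡ 126 (mod 127)  [q = 2: ≢ 1 ✓]
118^42 ≡ 19 (mod 127)  [q = 3: ≢ 1 ✓]
118^18 ≡ 16 (mod 127)  [q = 7: ≢ 1 ✓]
Every test exponent gives a nontrivial residue, hence 118 generates the full group.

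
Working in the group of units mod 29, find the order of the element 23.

The order of 23 must divide φ(29) = 29 − 1 = 28 = 2^2 · 7.
Divisors of 28: 1, 2, 4, 7, 14, 28.
Evaluate successive powers at the divisors of 28:
23^1 ≡ 23 (mod 29)
23^2 ≡ 7 (mod 29)
23^4 ≡ 20 (mod 29)
23^7 ≡ 1 (mod 29) ✓
Therefore the multiplicative order of 23 modulo 29 is 7.

7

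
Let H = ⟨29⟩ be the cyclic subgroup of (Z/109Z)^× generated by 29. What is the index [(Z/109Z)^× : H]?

The order of 29 must divide φ(109) = 109 − 1 = 108 = 2^2 · 3^3.
Divisors of 108: 1, 2, 3, 4, 6, 9, 12, 18, 27, 36, 54, 108.
Test each divisor d:
29^1 ≡ 29
29^2 ≡ 78
29^3 ≡ 82
29^4 ≡ 89
29^6 ≡ 75
29^9 ≡ 46
29^12 ≡ 66
29^18 ≡ 45
29^27 ≡ 108
29^36 ≡ 63
29^54 ≡ 1
So ord_109(29) = 54, hence |⟨29⟩| = 54.
Index = |(Z/109Z)^×| / |⟨29⟩| = 108 / 54 = 2.

2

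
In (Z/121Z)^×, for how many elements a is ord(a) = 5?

4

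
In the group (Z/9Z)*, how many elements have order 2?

1

φ(9) = φ(3^2) = 3·(3−1) = 6 = 2 · 3.
(Z/9Z)^× is cyclic (|G| = 6); a cyclic group of order m has exactly φ(d) elements of each order d | m, and none otherwise.
2 | 6, and φ(2) = 2 − 1 = 1.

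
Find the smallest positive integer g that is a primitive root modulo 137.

3

φ(137) = 137 − 1 = 136 = 2^3 · 17.
Test candidates g = 2, 3, … against the prime factors q ∈ {2, 17} of φ(137): g is a generator iff g^(136/q) ≢ 1 for every such q.
g = 2: 2^68 ≡ 1 — hits 1, so not a primitive root.
g = 3: 3^68 ≡ 136; 3^8 ≡ 122 — none is 1, so 3 is a primitive root.
Hence the least primitive root of 137 is 3.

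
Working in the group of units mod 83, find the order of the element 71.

The order of 71 must divide φ(83) = 83 − 1 = 82 = 2 · 41.
Divisors of 82: 1, 2, 41, 82.
Compute 71^d (mod 83) for the divisors d until we hit 1:
71^1 ≡ 71 (mod 83)
71^2 ≡ 61 (mod 83)
71^41 ≡ 82 (mod 83)
71^82 ≡ 1 (mod 83) ✓
Therefore the multiplicative order of 71 modulo 83 is 82.

82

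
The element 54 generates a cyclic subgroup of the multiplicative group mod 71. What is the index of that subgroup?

14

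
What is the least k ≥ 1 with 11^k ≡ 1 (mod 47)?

46

By Lagrange's theorem, ord_47(11) divides φ(47) = 47 − 1 = 46 = 2 · 23.
Divisors of 46: 1, 2, 23, 46.
Evaluate successive powers at the divisors of 46:
11^1 ≡ 11 (mod 47)
11^2 ≡ 27 (mod 47)
11^23 ≡ 46 (mod 47)
11^46 ≡ 1 (mod 47) ✓
The smallest such exponent is 46, so the order of 11 is 46.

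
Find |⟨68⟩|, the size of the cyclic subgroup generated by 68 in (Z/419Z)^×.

418

By Lagrange's theorem, ord_419(68) divides φ(419) = 419 − 1 = 418 = 2 · 11 · 19.
Divisors of 418: 1, 2, 11, 19, 22, 38, 209, 418.
Compute 68^d (mod 419) for the divisors d until we hit 1:
68^1 ≡ 68 (mod 419)
68^2 ≡ 15 (mod 419)
68^11 ≡ 359 (mod 419)
68^19 ≡ 250 (mod 419)
68^22 ≡ 248 (mod 419)
68^38 ≡ 69 (mod 419)
68^209 ≡ 418 (mod 419)
68^418 ≡ 1 (mod 419) ✓
Therefore the multiplicative order of 68 modulo 419 is 418.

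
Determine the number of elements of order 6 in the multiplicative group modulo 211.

2

φ(211) = 211 − 1 = 210 = 2 · 3 · 5 · 7.
Since (Z/211Z)^× is cyclic of order 210, the number of elements of order d is φ(d) when d | 210 and 0 otherwise.
6 = 2 · 3 divides 210, and φ(6) = 2.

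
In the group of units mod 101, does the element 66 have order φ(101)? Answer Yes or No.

φ(101) = 101 − 1 = 100 = 2^2 · 5^2.
66 is a primitive root mod 101 iff 66^(φ(101)/q) ≢ 1 for every prime q | φ(101), i.e. q ∈ {2, 5}.
66^50 ≡ 100 (mod 101)  [q = 2: ≢ 1 ✓]
66^20 ≡ 87 (mod 101)  [q = 5: ≢ 1 ✓]
All checks pass, so 66 has order 100 and is a primitive root modulo 101.

Yes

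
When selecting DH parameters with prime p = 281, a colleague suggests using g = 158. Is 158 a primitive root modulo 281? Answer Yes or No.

No

φ(281) = 281 − 1 = 280 = 2^3 · 5 · 7.
158 is a primitive root mod 281 iff 158^(φ(281)/q) ≢ 1 for every prime q | φ(281), i.e. q ∈ {2, 5, 7}.
158^140 ≡ 1 (mod 281)  [q = 2: ≡ 1 ✗]
158^56 ≡ 232 (mod 281)  [q = 5: ≢ 1 ✓]
158^40 ≡ 109 (mod 281)  [q = 7: ≢ 1 ✓]
158^140 ≡ 1 shows ord(158) | 140, strictly less than φ(281); not a primitive root.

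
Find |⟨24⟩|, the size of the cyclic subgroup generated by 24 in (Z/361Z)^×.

171

Since 24 ∈ (Z/361Z)^×, its order divides φ(361) = φ(19^2) = 19·(19−1) = 342 = 2 · 3^2 · 19.
Divisors of 342: 1, 2, 3, 6, 9, 18, 19, 38, 57, 114, 171, 342.
Check 24^d mod 361 for each divisor in increasing order:
24^1 ≡ 24 (mod 361)
24^2 ≡ 215 (mod 361)
24^3 ≡ 106 (mod 361)
24^6 ≡ 45 (mod 361)
24^9 ≡ 77 (mod 361)
24^18 ≡ 153 (mod 361)
24^19 ≡ 62 (mod 361)
24^38 ≡ 234 (mod 361)
24^57 ≡ 68 (mod 361)
24^114 ≡ 292 (mod 361)
24^171 ≡ 1 (mod 361) ✓
Hence ord(24) = 171.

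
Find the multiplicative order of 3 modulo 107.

53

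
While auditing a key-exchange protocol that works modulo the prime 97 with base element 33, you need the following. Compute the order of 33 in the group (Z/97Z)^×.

Since 33 ∈ (Z/97Z)^×, its order divides φ(97) = 97 − 1 = 96 = 2^5 · 3.
Divisors of 96: 1, 2, 3, 4, 6, 8, 12, 16, 24, 32, 48, 96.
Evaluate successive powers at the divisors of 96:
33^1 ≡ 33
33^2 ≡ 22
33^3 ≡ 47
33^4 ≡ 96
33^6 ≡ 75
33^8 ≡ 1
The smallest such exponent is 8, so the order of 33 is 8.

8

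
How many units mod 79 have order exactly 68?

0

φ(79) = 79 − 1 = 78 = 2 · 3 · 13.
In a cyclic group of order 78, there are φ(d) elements of order d for each divisor d of 78, and zero for non-divisors.
Here 78 is not a multiple of 68, so there are no elements of order 68.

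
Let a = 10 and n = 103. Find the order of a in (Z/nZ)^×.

Since 10 ∈ (Z/103Z)^×, its order divides φ(103) = 103 − 1 = 102 = 2 · 3 · 17.
Divisors of 102: 1, 2, 3, 6, 17, 34, 51, 102.
Check 10^d mod 103 for each divisor in increasing order:
10^1 ≡ 10 (mod 103)
10^2 ≡ 100 (mod 103)
10^3 ≡ 73 (mod 103)
10^6 ≡ 76 (mod 103)
10^17 ≡ 102 (mod 103)
10^34 ≡ 1 (mod 103) ✓
Hence ord(10) = 34.

34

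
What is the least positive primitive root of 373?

2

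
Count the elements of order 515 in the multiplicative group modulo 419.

φ(419) = 419 − 1 = 418 = 2 · 11 · 19.
(Z/419Z)^× is cyclic (|G| = 418); a cyclic group of order m has exactly φ(d) elements of each order d | m, and none otherwise.
515 does not divide 418, so no element of (Z/419Z)^× has order 515.

0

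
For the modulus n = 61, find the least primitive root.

2

φ(61) = 61 − 1 = 60 = 2^2 · 3 · 5.
Test candidates g = 2, 3, … against the prime factors q ∈ {2, 3, 5} of φ(61): g is a generator iff g^(60/q) ≢ 1 for every such q.
g = 2: 2^30 ≡ 60; 2^20 ≡ 47; 2^12 ≡ 9 — none is 1, so 2 is a primitive root.
The smallest primitive root modulo 61 is 2.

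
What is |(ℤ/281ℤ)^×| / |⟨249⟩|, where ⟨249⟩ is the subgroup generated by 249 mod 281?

40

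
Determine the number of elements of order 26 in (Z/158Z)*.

φ(158) = φ(2)·φ(79) = 1·78 = 78 = 2 · 3 · 13.
(Z/158Z)^× is cyclic (|G| = 78); a cyclic group of order m has exactly φ(d) elements of each order d | m, and none otherwise.
26 = 2 · 13 divides 78, and φ(26) = 12.

12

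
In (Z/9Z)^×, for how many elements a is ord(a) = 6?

φ(9) = φ(3^2) = 3·(3−1) = 6 = 2 · 3.
Since (Z/9Z)^× is cyclic of order 6, the number of elements of order d is φ(d) when d | 6 and 0 otherwise.
6 = 2 · 3 divides 6, and φ(6) = 2.

2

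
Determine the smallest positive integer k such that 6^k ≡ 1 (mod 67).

33

Since 6 ∈ (Z/67Z)^×, its order divides φ(67) = 67 − 1 = 66 = 2 · 3 · 11.
Divisors of 66: 1, 2, 3, 6, 11, 22, 33, 66.
Evaluate successive powers at the divisors of 66:
6^1 ≡ 6 (mod 67)
6^2 ≡ 36 (mod 67)
6^3 ≡ 15 (mod 67)
6^6 ≡ 24 (mod 67)
6^11 ≡ 29 (mod 67)
6^22 ≡ 37 (mod 67)
6^33 ≡ 1 (mod 67) ✓
So ord_67(6) = 33.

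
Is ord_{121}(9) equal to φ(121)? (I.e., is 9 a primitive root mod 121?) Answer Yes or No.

No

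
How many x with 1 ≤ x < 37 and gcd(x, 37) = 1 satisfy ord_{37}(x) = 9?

6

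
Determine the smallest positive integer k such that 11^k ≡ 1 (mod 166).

41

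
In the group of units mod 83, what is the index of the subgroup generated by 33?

2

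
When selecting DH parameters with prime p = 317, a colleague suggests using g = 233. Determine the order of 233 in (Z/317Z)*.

Since 233 ∈ (Z/317Z)^×, its order divides φ(317) = 317 − 1 = 316 = 2^2 · 79.
Divisors of 316: 1, 2, 4, 79, 158, 316.
Evaluate successive powers at the divisors of 316:
233^1 ≡ 233 (mod 317)
233^2 ≡ 82 (mod 317)
233^4 ≡ 67 (mod 317)
233^79 ≡ 114 (mod 317)
233^158 ≡ 316 (mod 317)
233^316 ≡ 1 (mod 317) ✓
The smallest such exponent is 316, so the order of 233 is 316.

316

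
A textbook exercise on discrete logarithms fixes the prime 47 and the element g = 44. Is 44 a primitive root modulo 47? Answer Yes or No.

Yes

φ(47) = 47 − 1 = 46 = 2 · 23.
It suffices to check that the order of 44 is not a proper divisor of 46: compute 44^(46/q) for q ∈ {2, 23}.
44^23 ≡ 46 (mod 47)  [q = 2: ≢ 1 ✓]
44^2 ≡ 9 (mod 47)  [q = 23: ≢ 1 ✓]
None equal 1, so ord_47(44) = 46: 44 is a primitive root.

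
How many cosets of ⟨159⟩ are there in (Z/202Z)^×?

ord(159) | φ(202) = φ(2)·φ(101) = 1·100 = 100 = 2^2 · 5^2.
Divisors of 100: 1, 2, 4, 5, 10, 20, 25, 50, 100.
Test each divisor d:
159^1 ≡ 159 (mod 202)
159^2 ≡ 31 (mod 202)
159^4 ≡ 153 (mod 202)
159^5 ≡ 87 (mod 202)
159^10 ≡ 95 (mod 202)
159^20 ≡ 137 (mod 202)
159^25 ≡ 1 (mod 202) ✓
The order of 159 is 25, so the subgroup it generates has 25 elements.
The index is φ(202) / ord(159) = 100 / 25 = 4.

4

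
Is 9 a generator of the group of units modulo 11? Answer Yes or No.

φ(11) = 11 − 1 = 10 = 2 · 5.
Test 9^(10/q) mod 11 for each prime factor q of 10:
9^5 ≡ 1 (mod 11)  [q = 2: ≡ 1 ✗]
9^2 ≡ 4 (mod 11)  [q = 5: ≢ 1 ✓]
Since 9^5 ≡ 1, the order of 9 divides 5 < 10, so 9 is not a primitive root.

No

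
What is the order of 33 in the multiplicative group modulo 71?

70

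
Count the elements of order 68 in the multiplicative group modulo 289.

32

φ(289) = φ(17^2) = 17·(17−1) = 272 = 2^4 · 17.
Since (Z/289Z)^× is cyclic of order 272, the number of elements of order d is φ(d) when d | 272 and 0 otherwise.
68 = 2^2 · 17 divides 272, and φ(68) = 32.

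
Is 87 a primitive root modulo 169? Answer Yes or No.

φ(169) = φ(13^2) = 13·(13−1) = 156 = 2^2 · 3 · 13.
It suffices to check that the order of 87 is not a proper divisor of 156: compute 87^(156/q) for q ∈ {2, 3, 13}.
87^78 ≡ 1 (mod 169)  [q = 2: ≡ 1 ✗]
87^52 ≡ 22 (mod 169)  [q = 3: ≢ 1 ✓]
87^12 ≡ 144 (mod 169)  [q = 13: ≢ 1 ✓]
Since 87^78 ≡ 1, the order of 87 divides 78 < 156, so 87 is not a primitive root.

No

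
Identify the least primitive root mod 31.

3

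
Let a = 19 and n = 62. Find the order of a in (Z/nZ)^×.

15

ord(19) | φ(62) = φ(2)·φ(31) = 1·30 = 30 = 2 · 3 · 5.
Divisors of 30: 1, 2, 3, 5, 6, 10, 15, 30.
Compute 19^d (mod 62) for the divisors d until we hit 1:
19^1 ≡ 19
19^2 ≡ 51
19^3 ≡ 39
19^5 ≡ 5
19^6 ≡ 33
19^10 ≡ 25
19^15 ≡ 1
The smallest such exponent is 15, so the order of 19 is 15.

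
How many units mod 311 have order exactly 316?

0

φ(311) = 311 − 1 = 310 = 2 · 5 · 31.
(Z/311Z)^× is cyclic (|G| = 310); a cyclic group of order m has exactly φ(d) elements of each order d | m, and none otherwise.
Since 316 ∤ 310, the count is 0.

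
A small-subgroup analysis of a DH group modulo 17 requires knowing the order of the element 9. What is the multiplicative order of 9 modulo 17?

8

Since 9 ∈ (Z/17Z)^×, its order divides φ(17) = 17 − 1 = 16 = 2^4.
Divisors of 16: 1, 2, 4, 8, 16.
Check 9^d mod 17 for each divisor in increasing order:
9^1 ≡ 9
9^2 ≡ 13
9^4 ≡ 16
9^8 ≡ 1
Hence ord(9) = 8.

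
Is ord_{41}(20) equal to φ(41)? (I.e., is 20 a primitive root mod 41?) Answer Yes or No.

No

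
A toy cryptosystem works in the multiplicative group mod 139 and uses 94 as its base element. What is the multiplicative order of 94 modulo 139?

46

The order of 94 must divide φ(139) = 139 − 1 = 138 = 2 · 3 · 23.
Divisors of 138: 1, 2, 3, 6, 23, 46, 69, 138.
Evaluate successive powers at the divisors of 138:
94^1 ≡ 94 (mod 139)
94^2 ≡ 79 (mod 139)
94^3 ≡ 59 (mod 139)
94^6 ≡ 6 (mod 139)
94^23 ≡ 138 (mod 139)
94^46 ≡ 1 (mod 139) ✓
The smallest such exponent is 46, so the order of 94 is 46.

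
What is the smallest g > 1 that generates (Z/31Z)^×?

3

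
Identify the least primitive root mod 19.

2

φ(19) = 19 − 1 = 18 = 2 · 3^2.
Test candidates g = 2, 3, … against the prime factors q ∈ {2, 3} of φ(19): g is a generator iff g^(18/q) ≢ 1 for every such q.
g = 2: 2^9 ≡ 18; 2^6 ≡ 7 — none is 1, so 2 is a primitive root.
Hence the least primitive root of 19 is 2.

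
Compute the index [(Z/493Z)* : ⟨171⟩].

ord(171) | φ(493) = φ(17·29) = (17−1)·(29−1) = 16·28 = 448 = 2^6 · 7.
Divisors of 448: 1, 2, 4, 7, 8, 14, 16, 28, 32, 56, 64, 112, 224, 448.
Test each divisor d:
171^1 ≡ 171 (mod 493)
171^2 ≡ 154 (mod 493)
171^4 ≡ 52 (mod 493)
171^7 ≡ 307 (mod 493)
171^8 ≡ 239 (mod 493)
171^14 ≡ 86 (mod 493)
171^16 ≡ 426 (mod 493)
171^28 ≡ 1 (mod 493) ✓
Thus |⟨171⟩| = ord(171) = 28.
[(Z/493Z)^× : ⟨171⟩] = 448/28 = 16.

16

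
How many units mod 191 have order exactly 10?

φ(191) = 191 − 1 = 190 = 2 · 5 · 19.
In a cyclic group of order 190, there are φ(d) elements of order d for each divisor d of 190, and zero for non-divisors.
10 = 2 · 5 divides 190, and φ(10) = 4.

4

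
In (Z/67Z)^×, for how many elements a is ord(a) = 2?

1

φ(67) = 67 − 1 = 66 = 2 · 3 · 11.
Since (Z/67Z)^× is cyclic of order 66, the number of elements of order d is φ(d) when d | 66 and 0 otherwise.
2 | 66, and φ(2) = 2 − 1 = 1.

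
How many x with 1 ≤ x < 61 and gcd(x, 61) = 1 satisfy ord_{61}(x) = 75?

0

φ(61) = 61 − 1 = 60 = 2^2 · 3 · 5.
(Z/61Z)^× is cyclic (|G| = 60); a cyclic group of order m has exactly φ(d) elements of each order d | m, and none otherwise.
75 does not divide 60, so no element of (Z/61Z)^× has order 75.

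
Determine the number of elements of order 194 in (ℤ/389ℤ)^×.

φ(389) = 389 − 1 = 388 = 2^2 · 97.
In a cyclic group of order 388, there are φ(d) elements of order d for each divisor d of 388, and zero for non-divisors.
194 = 2 · 97 divides 388, and φ(194) = 96.

96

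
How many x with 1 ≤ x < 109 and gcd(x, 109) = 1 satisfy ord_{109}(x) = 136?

0

φ(109) = 109 − 1 = 108 = 2^2 · 3^3.
Since (Z/109Z)^× is cyclic of order 108, the number of elements of order d is φ(d) when d | 108 and 0 otherwise.
Here 108 is not a multiple of 136, so there are no elements of order 136.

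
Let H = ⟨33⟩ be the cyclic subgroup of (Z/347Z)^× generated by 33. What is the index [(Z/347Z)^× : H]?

2

The order of 33 must divide φ(347) = 347 − 1 = 346 = 2 · 173.
Divisors of 346: 1, 2, 173, 346.
Compute 33^d (mod 347) for the divisors d until we hit 1:
33^1 ≡ 33
33^2 ≡ 48
33^173 ≡ 1
The order of 33 is 173, so the subgroup it generates has 173 elements.
Index = |(Z/347Z)^×| / |⟨33⟩| = 346 / 173 = 2.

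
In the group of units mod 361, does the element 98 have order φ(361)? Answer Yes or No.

Yes

φ(361) = φ(19^2) = 19·(19−1) = 342 = 2 · 3^2 · 19.
It suffices to check that the order of 98 is not a proper divisor of 342: compute 98^(342/q) for q ∈ {2, 3, 19}.
98^171 ≡ 360 (mod 361)  [q = 2: ≢ 1 ✓]
98^114 ≡ 292 (mod 361)  [q = 3: ≢ 1 ✓]
98^18 ≡ 191 (mod 361)  [q = 19: ≢ 1 ✓]
None equal 1, so ord_361(98) = 342: 98 is a primitive root.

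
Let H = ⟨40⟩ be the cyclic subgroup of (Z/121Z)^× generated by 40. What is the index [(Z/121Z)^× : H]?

The order of 40 must divide φ(121) = φ(11^2) = 11·(11−1) = 110 = 2 · 5 · 11.
Divisors of 110: 1, 2, 5, 10, 11, 22, 55, 110.
Compute 40^d (mod 121) for the divisors d until we hit 1:
40^1 ≡ 40 (mod 121)
40^2 ≡ 27 (mod 121)
40^5 ≡ 120 (mod 121)
40^10 ≡ 1 (mod 121) ✓
So ord_121(40) = 10, hence |⟨40⟩| = 10.
The index is φ(121) / ord(40) = 110 / 10 = 11.

11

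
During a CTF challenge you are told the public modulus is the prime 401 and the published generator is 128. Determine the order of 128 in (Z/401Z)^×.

200

ord(128) | φ(401) = 401 − 1 = 400 = 2^4 · 5^2.
Divisors of 400: 1, 2, 4, 5, 8, 10, 16, 20, 25, 40, 50, 80, 100, 200, 400.
Test each divisor d:
128^1 ≡ 128 (mod 401)
128^2 ≡ 344 (mod 401)
128^4 ≡ 41 (mod 401)
128^5 ≡ 35 (mod 401)
128^8 ≡ 77 (mod 401)
128^10 ≡ 22 (mod 401)
128^16 ≡ 315 (mod 401)
128^20 ≡ 83 (mod 401)
128^25 ≡ 98 (mod 401)
128^40 ≡ 72 (mod 401)
128^50 ≡ 381 (mod 401)
128^80 ≡ 372 (mod 401)
128^100 ≡ 400 (mod 401)
128^200 ≡ 1 (mod 401) ✓
The smallest such exponent is 200, so the order of 128 is 200.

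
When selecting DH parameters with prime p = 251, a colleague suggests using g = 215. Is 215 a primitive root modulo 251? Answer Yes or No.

Yes

φ(251) = 251 − 1 = 250 = 2 · 5^3.
Test 215^(250/q) mod 251 for each prime factor q of 250:
215^125 ≡ 250 (mod 251)  [q = 2: ≢ 1 ✓]
215^50 ≡ 20 (mod 251)  [q = 5: ≢ 1 ✓]
None equal 1, so ord_251(215) = 250: 215 is a primitive root.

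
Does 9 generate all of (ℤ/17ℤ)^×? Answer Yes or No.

φ(17) = 17 − 1 = 16 = 2^4.
An element g generates (Z/17Z)^× iff g^(16/q) ≢ 1 (mod 17) for each prime q ∈ {2}.
9^8 ≡ 1 (mod 17)  [q = 2: ≡ 1 ✗]
9^8 ≡ 1 shows ord(9) | 8, strictly less than φ(17); not a primitive root.

No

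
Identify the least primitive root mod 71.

7

φ(71) = 71 − 1 = 70 = 2 · 5 · 7.
Test candidates g = 2, 3, … against the prime factors q ∈ {2, 5, 7} of φ(71): g is a generator iff g^(70/q) ≢ 1 for every such q.
g = 2: 2^35 ≡ 1 — hits 1, so not a primitive root.
g = 3: 3^35 ≡ 1 — hits 1, so not a primitive root.
g = 4: 4^35 ≡ 1 — hits 1, so not a primitive root.
g = 5: 5^35 ≡ 1 — hits 1, so not a primitive root.
g = 6: 6^35 ≡ 1 — hits 1, so not a primitive root.
g = 7: 7^35 ≡ 70; 7^14 ≡ 54; 7^10 ≡ 45 — none is 1, so 7 is a primitive root.
So 7 is the smallest generator of (Z/71Z)^×.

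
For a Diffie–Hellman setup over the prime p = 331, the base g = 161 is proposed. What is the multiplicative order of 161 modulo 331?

165

ord(161) | φ(331) = 331 − 1 = 330 = 2 · 3 · 5 · 11.
Divisors of 330: 1, 2, 3, 5, 6, 10, 11, 15, 22, 30, 33, 55, 66, 110, 165, 330.
Check 161^d mod 331 for each divisor in increasing order:
161^1 ≡ 161 (mod 331)
161^2 ≡ 103 (mod 331)
161^3 ≡ 33 (mod 331)
161^5 ≡ 89 (mod 331)
161^6 ≡ 96 (mod 331)
161^10 ≡ 308 (mod 331)
161^11 ≡ 269 (mod 331)
161^15 ≡ 270 (mod 331)
161^22 ≡ 203 (mod 331)
161^30 ≡ 80 (mod 331)
161^33 ≡ 323 (mod 331)
161^55 ≡ 31 (mod 331)
161^66 ≡ 64 (mod 331)
161^110 ≡ 299 (mod 331)
161^165 ≡ 1 (mod 331) ✓
Therefore the multiplicative order of 161 modulo 331 is 165.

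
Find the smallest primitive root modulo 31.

φ(31) = 31 − 1 = 30 = 2 · 3 · 5.
Test candidates g = 2, 3, … against the prime factors q ∈ {2, 3, 5} of φ(31): g is a generator iff g^(30/q) ≢ 1 for every such q.
g = 2: 2^15 ≡ 1 — hits 1, so not a primitive root.
g = 3: 3^15 ≡ 30; 3^10 ≡ 25; 3^6 ≡ 16 — none is 1, so 3 is a primitive root.
Hence the least primitive root of 31 is 3.

3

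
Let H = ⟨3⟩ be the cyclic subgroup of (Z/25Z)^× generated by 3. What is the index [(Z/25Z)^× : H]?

1

The order of 3 must divide φ(25) = φ(5^2) = 5·(5−1) = 20 = 2^2 · 5.
Divisors of 20: 1, 2, 4, 5, 10, 20.
Compute 3^d (mod 25) for the divisors d until we hit 1:
3^1 ≡ 3 (mod 25)
3^2 ≡ 9 (mod 25)
3^4 ≡ 6 (mod 25)
3^5 ≡ 18 (mod 25)
3^10 ≡ 24 (mod 25)
3^20 ≡ 1 (mod 25) ✓
The order of 3 is 20, so the subgroup it generates has 20 elements.
The index is φ(25) / ord(3) = 20 / 20 = 1.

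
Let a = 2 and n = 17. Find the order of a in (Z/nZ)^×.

8

Since 2 ∈ (Z/17Z)^×, its order divides φ(17) = 17 − 1 = 16 = 2^4.
Divisors of 16: 1, 2, 4, 8, 16.
Compute 2^d (mod 17) for the divisors d until we hit 1:
2^1 ≡ 2 (mod 17)
2^2 ≡ 4 (mod 17)
2^4 ≡ 16 (mod 17)
2^8 ≡ 1 (mod 17) ✓
Therefore the multiplicative order of 2 modulo 17 is 8.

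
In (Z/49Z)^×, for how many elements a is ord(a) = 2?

1

φ(49) = φ(7^2) = 7·(7−1) = 42 = 2 · 3 · 7.
Since (Z/49Z)^× is cyclic of order 42, the number of elements of order d is φ(d) when d | 42 and 0 otherwise.
2 | 42, and φ(2) = 2 − 1 = 1.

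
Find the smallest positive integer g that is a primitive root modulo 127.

φ(127) = 127 − 1 = 126 = 2 · 3^2 · 7.
g is a primitive root iff g^(126/q) ≢ 1 (mod 127) for each prime q ∈ {2, 3, 7}.
g = 2: 2^63 ≡ 1 — hits 1, so not a primitive root.
g = 3: 3^63 ≡ 126; 3^42 ≡ 107; 3^18 ≡ 4 — none is 1, so 3 is a primitive root.
The smallest primitive root modulo 127 is 3.

3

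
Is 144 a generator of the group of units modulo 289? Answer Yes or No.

φ(289) = φ(17^2) = 17·(17−1) = 272 = 2^4 · 17.
An element g generates (Z/289Z)^× iff g^(272/q) ≢ 1 (mod 289) for each prime q ∈ {2, 17}.
144^136 ≡ 1 (mod 289)  [q = 2: ≡ 1 ✗]
144^16 ≡ 69 (mod 289)  [q = 17: ≢ 1 ✓]
Since 144^136 ≡ 1, the order of 144 divides 136 < 272, so 144 is not a primitive root.

No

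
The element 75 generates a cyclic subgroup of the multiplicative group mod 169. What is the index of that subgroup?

2

By Lagrange's theorem, ord_169(75) divides φ(169) = φ(13^2) = 13·(13−1) = 156 = 2^2 · 3 · 13.
Divisors of 156: 1, 2, 3, 4, 6, 12, 13, 26, 39, 52, 78, 156.
Evaluate successive powers at the divisors of 156:
75^1 ≡ 75 (mod 169)
75^2 ≡ 48 (mod 169)
75^3 ≡ 51 (mod 169)
75^4 ≡ 107 (mod 169)
75^6 ≡ 66 (mod 169)
75^12 ≡ 131 (mod 169)
75^13 ≡ 23 (mod 169)
75^26 ≡ 22 (mod 169)
75^39 ≡ 168 (mod 169)
75^52 ≡ 146 (mod 169)
75^78 ≡ 1 (mod 169) ✓
Thus |⟨75⟩| = ord(75) = 78.
Index = |(Z/169Z)^×| / |⟨75⟩| = 156 / 78 = 2.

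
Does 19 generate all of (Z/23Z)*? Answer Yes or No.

φ(23) = 23 − 1 = 22 = 2 · 11.
It suffices to check that the order of 19 is not a proper divisor of 22: compute 19^(22/q) for q ∈ {2, 11}.
19^11 ≡ 22 (mod 23)  [q = 2: ≢ 1 ✓]
19^2 ≡ 16 (mod 23)  [q = 11: ≢ 1 ✓]
None equal 1, so ord_23(19) = 22: 19 is a primitive root.

Yes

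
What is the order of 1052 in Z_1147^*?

The order of 1052 must divide φ(1147) = φ(31·37) = (31−1)·(37−1) = 30·36 = 1080 = 2^3 · 3^3 · 5.
Divisors of 1080: 1, 2, 3, 4, 5, 6, 8, 9, 10, 12, 15, 18, 20, 24, 27, 30, 36, 40, 45, 54, 60, 72, 90, 108, 120, 135, 180, 216, 270, 360, 540, 1080.
Check 1052^d mod 1147 for each divisor in increasing order:
1052^1 ≡ 1052
1052^2 ≡ 996
1052^3 ≡ 581
1052^4 ≡ 1008
1052^5 ≡ 588
1052^6 ≡ 343
1052^8 ≡ 969
1052^9 ≡ 852
1052^10 ≡ 497
1052^12 ≡ 655
1052^15 ≡ 898
1052^18 ≡ 1000
1052^20 ≡ 404
1052^24 ≡ 47
1052^27 ≡ 926
1052^30 ≡ 63
1052^36 ≡ 963
1052^40 ≡ 342
1052^45 ≡ 371
1052^54 ≡ 667
1052^60 ≡ 528
1052^72 ≡ 593
1052^90 ≡ 1
The smallest such exponent is 90, so the order of 1052 is 90.

90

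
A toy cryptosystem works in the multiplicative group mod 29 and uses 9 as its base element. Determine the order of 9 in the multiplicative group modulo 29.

14

The order of 9 must divide φ(29) = 29 − 1 = 28 = 2^2 · 7.
Divisors of 28: 1, 2, 4, 7, 14, 28.
Check 9^d mod 29 for each divisor in increasing order:
9^1 ≡ 9
9^2 ≡ 23
9^4 ≡ 7
9^7 ≡ 28
9^14 ≡ 1
So ord_29(9) = 14.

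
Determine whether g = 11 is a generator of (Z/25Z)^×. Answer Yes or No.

φ(25) = φ(5^2) = 5·(5−1) = 20 = 2^2 · 5.
It suffices to check that the order of 11 is not a proper divisor of 20: compute 11^(20/q) for q ∈ {2, 5}.
11^10 ≡ 1 (mod 25)  [q = 2: ≡ 1 ✗]
11^4 ≡ 16 (mod 25)  [q = 5: ≢ 1 ✓]
The check at q = 2 fails, so 11 generates a proper subgroup.

No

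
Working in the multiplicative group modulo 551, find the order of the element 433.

252

By Lagrange's theorem, ord_551(433) divides φ(551) = φ(19·29) = (19−1)·(29−1) = 18·28 = 504 = 2^3 · 3^2 · 7.
Divisors of 504: 1, 2, 3, 4, 6, 7, 8, 9, 12, 14, 18, 21, 24, 28, 36, 42, 56, 63, 72, 84, 126, 168, 252, 504.
Check 433^d mod 551 for each divisor in increasing order:
433^1 ≡ 433
433^2 ≡ 149
433^3 ≡ 50
433^4 ≡ 161
433^6 ≡ 296
433^7 ≡ 336
433^8 ≡ 24
433^9 ≡ 474
433^12 ≡ 7
433^14 ≡ 492
433^18 ≡ 419
433^21 ≡ 12
433^24 ≡ 49
433^28 ≡ 175
433^36 ≡ 343
433^42 ≡ 144
433^56 ≡ 320
433^63 ≡ 75
433^72 ≡ 286
433^84 ≡ 349
433^126 ≡ 115
433^168 ≡ 30
433^252 ≡ 1
The smallest such exponent is 252, so the order of 433 is 252.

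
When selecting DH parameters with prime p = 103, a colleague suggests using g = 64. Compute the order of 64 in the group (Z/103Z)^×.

17

The order of 64 must divide φ(103) = 103 − 1 = 102 = 2 · 3 · 17.
Divisors of 102: 1, 2, 3, 6, 17, 34, 51, 102.
Test each divisor d:
64^1 ≡ 64 (mod 103)
64^2 ≡ 79 (mod 103)
64^3 ≡ 9 (mod 103)
64^6 ≡ 81 (mod 103)
64^17 ≡ 1 (mod 103) ✓
So ord_103(64) = 17.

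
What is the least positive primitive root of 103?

φ(103) = 103 − 1 = 102 = 2 · 3 · 17.
g is a primitive root iff g^(102/q) ≢ 1 (mod 103) for each prime q ∈ {2, 3, 17}.
g = 2: 2^51 ≡ 1 — hits 1, so not a primitive root.
g = 3: 3^51 ≡ 102; 3^34 ≡ 1 — hits 1, so not a primitive root.
g = 4: 4^51 ≡ 1 — hits 1, so not a primitive root.
g = 5: 5^51 ≡ 102; 5^34 ≡ 56; 5^6 ≡ 72 — none is 1, so 5 is a primitive root.
So 5 is the smallest generator of (Z/103Z)^×.

5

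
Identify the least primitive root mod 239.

7

φ(239) = 239 − 1 = 238 = 2 · 7 · 17.
Test candidates g = 2, 3, … against the prime factors q ∈ {2, 7, 17} of φ(239): g is a generator iff g^(238/q) ≢ 1 for every such q.
g = 2: 2^119 ≡ 1 — hits 1, so not a primitive root.
g = 3: 3^119 ≡ 1 — hits 1, so not a primitive root.
g = 4: 4^119 ≡ 1 — hits 1, so not a primitive root.
g = 5: 5^119 ≡ 1 — hits 1, so not a primitive root.
g = 6: 6^119 ≡ 1 — hits 1, so not a primitive root.
g = 7: 7^119 ≡ 238; 7^34 ≡ 24; 7^14 ≡ 211 — none is 1, so 7 is a primitive root.
Hence the least primitive root of 239 is 7.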